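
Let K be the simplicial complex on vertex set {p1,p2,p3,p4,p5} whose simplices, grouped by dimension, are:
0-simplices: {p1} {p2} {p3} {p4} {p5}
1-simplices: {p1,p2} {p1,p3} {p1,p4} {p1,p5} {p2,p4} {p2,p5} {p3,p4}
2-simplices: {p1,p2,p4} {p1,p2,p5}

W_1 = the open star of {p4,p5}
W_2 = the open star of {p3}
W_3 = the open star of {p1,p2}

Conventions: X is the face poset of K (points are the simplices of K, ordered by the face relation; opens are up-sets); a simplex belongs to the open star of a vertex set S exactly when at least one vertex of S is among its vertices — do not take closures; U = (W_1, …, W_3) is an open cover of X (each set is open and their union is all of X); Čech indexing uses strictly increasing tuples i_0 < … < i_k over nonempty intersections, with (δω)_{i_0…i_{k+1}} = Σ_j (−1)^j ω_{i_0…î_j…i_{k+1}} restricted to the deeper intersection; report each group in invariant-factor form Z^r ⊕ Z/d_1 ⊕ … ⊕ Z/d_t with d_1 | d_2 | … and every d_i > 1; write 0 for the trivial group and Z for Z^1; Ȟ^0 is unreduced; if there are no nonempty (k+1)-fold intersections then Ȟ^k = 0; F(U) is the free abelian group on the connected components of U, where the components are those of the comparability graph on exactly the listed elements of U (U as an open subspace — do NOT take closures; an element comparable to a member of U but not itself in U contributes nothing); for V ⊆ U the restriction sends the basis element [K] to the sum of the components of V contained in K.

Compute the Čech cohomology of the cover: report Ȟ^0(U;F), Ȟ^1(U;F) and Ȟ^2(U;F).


Ȟ^0 = Z, Ȟ^1 = Z and Ȟ^2 = 0

cover nerve:
  W1={{p4},{p5},{p1,p4},{p1,p5},{p2,p4},{p2,p5},{p3,p4},{p1,p2,p4},{p1,p2,p5}} W2={{p3},{p1,p3},{p3,p4}} W3={{p1},{p2},{p1,p2},{p1,p3},{p1,p4},{p1,p5},{p2,p4},{p2,p5},{p1,p2,p4},{p1,p2,p5}}
  W12={{p3,p4}} W13={{p1,p4},{p1,p5},{p2,p4},{p2,p5},{p1,p2,p4},{p1,p2,p5}} W23={{p1,p3}}
components per intersection:
  W1: {{p4},{p1,p4},{p2,p4},{p3,p4},{p1,p2,p4}} {{p5},{p1,p5},{p2,p5},{p1,p2,p5}}
  W2: {{p3},{p1,p3},{p3,p4}}
  W3: {{p1},{p2},{p1,p2},{p1,p3},{p1,p4},{p1,p5},{p2,p4},{p2,p5},{p1,p2,p4},{p1,p2,p5}}
  W12: {{p3,p4}}
  W13: {{p1,p4},{p2,p4},{p1,p2,p4}} {{p1,p5},{p2,p5},{p1,p2,p5}}
  W23: {{p1,p3}}
C dims 4,4; δ0: rk 3, SNF 1^3
Ȟ^0: (4−3)−0=1 ⇒ Z
Ȟ^1: (4−0)−3=1 ⇒ Z
Ȟ^2: (0−0)−0=0 ⇒ 0


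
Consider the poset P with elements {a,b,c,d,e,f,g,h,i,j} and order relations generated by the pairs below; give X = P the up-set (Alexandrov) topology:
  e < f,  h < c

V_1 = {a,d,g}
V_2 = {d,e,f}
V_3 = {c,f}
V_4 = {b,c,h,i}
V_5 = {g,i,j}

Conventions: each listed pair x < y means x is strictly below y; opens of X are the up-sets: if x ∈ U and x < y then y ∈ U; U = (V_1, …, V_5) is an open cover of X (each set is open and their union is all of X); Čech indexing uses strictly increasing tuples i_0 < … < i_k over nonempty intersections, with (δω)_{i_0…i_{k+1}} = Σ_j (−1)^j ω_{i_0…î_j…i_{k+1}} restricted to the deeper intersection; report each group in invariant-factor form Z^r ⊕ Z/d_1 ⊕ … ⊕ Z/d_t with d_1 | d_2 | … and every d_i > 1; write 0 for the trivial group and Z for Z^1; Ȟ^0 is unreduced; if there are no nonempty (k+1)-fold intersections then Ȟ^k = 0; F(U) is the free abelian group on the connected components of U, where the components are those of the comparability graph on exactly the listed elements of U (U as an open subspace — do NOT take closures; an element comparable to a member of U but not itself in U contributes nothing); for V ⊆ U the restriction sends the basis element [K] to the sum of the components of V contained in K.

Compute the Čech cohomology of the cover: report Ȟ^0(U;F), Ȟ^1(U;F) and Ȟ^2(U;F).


Ȟ^0 = Z^8, Ȟ^1 = 0 and Ȟ^2 = 0

nerve simplices:
  V12={d} V15={g} V23={f} V34={c} V45={i}
components per intersection:
  V1: {a} {d} {g}
  V2: {d} {e,f}
  V3: {c} {f}
  V4: {b} {c,h} {i}
  V5: {g} {i} {j}
  V12: {d}
  V15: {g}
  V23: {f}
  V34: {c}
  V45: {i}
C dims 13,5; δ0: rk 5, SNF 1^5
degree 0: 13−5−0 = 8 → Ȟ^0 ≅ Z^8
degree 1: 5−0−5 = 0 → Ȟ^1 ≅ 0
degree 2: 0−0−0 = 0 → Ȟ^2 ≅ 0


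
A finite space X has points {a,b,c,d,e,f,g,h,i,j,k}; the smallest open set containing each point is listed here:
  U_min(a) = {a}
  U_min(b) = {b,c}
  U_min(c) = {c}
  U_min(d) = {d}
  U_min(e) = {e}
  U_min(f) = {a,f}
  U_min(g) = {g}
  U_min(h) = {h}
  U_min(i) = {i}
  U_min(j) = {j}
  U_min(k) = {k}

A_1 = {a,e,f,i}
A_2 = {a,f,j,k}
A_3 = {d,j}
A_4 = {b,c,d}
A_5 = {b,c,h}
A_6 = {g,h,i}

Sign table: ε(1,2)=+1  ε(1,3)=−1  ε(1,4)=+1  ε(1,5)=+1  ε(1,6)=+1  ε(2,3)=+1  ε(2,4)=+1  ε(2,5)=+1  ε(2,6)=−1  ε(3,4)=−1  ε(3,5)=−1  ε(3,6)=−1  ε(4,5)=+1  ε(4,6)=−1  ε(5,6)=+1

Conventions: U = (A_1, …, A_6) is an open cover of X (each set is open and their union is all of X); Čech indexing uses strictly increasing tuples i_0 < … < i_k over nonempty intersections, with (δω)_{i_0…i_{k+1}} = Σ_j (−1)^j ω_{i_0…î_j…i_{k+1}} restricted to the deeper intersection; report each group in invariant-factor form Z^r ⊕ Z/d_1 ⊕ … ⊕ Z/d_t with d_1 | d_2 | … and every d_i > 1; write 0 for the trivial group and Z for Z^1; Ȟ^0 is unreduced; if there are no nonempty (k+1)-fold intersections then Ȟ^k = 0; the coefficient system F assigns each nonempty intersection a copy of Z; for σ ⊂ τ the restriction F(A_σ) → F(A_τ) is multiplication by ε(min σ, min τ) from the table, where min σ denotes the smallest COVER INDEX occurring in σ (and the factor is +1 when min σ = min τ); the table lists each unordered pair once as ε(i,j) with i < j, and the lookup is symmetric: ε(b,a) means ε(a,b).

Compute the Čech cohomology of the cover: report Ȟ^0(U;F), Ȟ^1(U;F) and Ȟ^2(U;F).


nonempty overlaps:
  A12={a,f} A16={i} A23={j} A34={d} A45={b,c} A56={h}
C dims 6,6; δ0: rk 6, SNF 1^5·2
degree 0: 6−6−0 = 0 → Ȟ^0 ≅ 0
degree 1: 6−0−6 = 0 plus torsion [2] → Ȟ^1 ≅ Z/2
degree 2: 0−0−0 = 0 → Ȟ^2 ≅ 0

Ȟ^0 = 0, Ȟ^1 = Z/2, Ȟ^2 = 0


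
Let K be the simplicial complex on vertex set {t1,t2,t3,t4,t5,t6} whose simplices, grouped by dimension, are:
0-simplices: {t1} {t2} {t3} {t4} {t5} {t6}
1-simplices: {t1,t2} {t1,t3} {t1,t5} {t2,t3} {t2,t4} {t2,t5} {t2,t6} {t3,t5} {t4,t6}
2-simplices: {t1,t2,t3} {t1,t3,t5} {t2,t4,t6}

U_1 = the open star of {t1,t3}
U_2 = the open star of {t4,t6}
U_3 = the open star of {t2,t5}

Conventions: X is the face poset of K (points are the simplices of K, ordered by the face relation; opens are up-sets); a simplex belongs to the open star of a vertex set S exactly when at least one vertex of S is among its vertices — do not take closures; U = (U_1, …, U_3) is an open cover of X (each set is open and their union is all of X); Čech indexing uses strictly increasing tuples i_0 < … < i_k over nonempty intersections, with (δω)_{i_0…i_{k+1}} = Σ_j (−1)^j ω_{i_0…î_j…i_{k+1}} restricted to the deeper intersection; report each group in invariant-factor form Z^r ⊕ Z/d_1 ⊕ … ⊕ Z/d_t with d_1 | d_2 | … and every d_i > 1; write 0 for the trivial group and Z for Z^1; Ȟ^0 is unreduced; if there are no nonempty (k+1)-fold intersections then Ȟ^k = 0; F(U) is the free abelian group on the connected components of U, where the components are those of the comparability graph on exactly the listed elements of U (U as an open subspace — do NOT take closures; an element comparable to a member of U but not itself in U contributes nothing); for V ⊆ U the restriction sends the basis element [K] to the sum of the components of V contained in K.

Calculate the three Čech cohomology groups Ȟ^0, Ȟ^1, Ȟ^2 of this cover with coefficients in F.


Ȟ^0 = Z; Ȟ^1 = Z; Ȟ^2 = 0

nonempty overlaps:
  U1={{t1},{t3},{t1,t2},{t1,t3},{t1,t5},{t2,t3},{t3,t5},{t1,t2,t3},{t1,t3,t5}} U2={{t4},{t6},{t2,t4},{t2,t6},{t4,t6},{t2,t4,t6}} U3={{t2},{t5},{t1,t2},{t1,t5},{t2,t3},{t2,t4},{t2,t5},{t2,t6},{t3,t5},{t1,t2,t3},{t1,t3,t5},{t2,t4,t6}}
  U13={{t1,t2},{t1,t5},{t2,t3},{t3,t5},{t1,t2,t3},{t1,t3,t5}} U23={{t2,t4},{t2,t6},{t2,t4,t6}}
components per intersection:
  U1: {{t1},{t3},{t1,t2},{t1,t3},{t1,t5},{t2,t3},{t3,t5},{t1,t2,t3},{t1,t3,t5}}
  U2: {{t4},{t6},{t2,t4},{t2,t6},{t4,t6},{t2,t4,t6}}
  U3: {{t2},{t5},{t1,t2},{t1,t5},{t2,t3},{t2,t4},{t2,t5},{t2,t6},{t3,t5},{t1,t2,t3},{t1,t3,t5},{t2,t4,t6}}
  U13: {{t1,t2},{t2,t3},{t1,t2,t3}} {{t1,t5},{t3,t5},{t1,t3,t5}}
  U23: {{t2,t4},{t2,t6},{t2,t4,t6}}
C dims 3,3; δ0: rk 2, SNF 1^2
degree 0: 3−2−0 = 1 → Ȟ^0 ≅ Z
degree 1: 3−0−2 = 1 → Ȟ^1 ≅ Z
degree 2: 0−0−0 = 0 → Ȟ^2 ≅ 0


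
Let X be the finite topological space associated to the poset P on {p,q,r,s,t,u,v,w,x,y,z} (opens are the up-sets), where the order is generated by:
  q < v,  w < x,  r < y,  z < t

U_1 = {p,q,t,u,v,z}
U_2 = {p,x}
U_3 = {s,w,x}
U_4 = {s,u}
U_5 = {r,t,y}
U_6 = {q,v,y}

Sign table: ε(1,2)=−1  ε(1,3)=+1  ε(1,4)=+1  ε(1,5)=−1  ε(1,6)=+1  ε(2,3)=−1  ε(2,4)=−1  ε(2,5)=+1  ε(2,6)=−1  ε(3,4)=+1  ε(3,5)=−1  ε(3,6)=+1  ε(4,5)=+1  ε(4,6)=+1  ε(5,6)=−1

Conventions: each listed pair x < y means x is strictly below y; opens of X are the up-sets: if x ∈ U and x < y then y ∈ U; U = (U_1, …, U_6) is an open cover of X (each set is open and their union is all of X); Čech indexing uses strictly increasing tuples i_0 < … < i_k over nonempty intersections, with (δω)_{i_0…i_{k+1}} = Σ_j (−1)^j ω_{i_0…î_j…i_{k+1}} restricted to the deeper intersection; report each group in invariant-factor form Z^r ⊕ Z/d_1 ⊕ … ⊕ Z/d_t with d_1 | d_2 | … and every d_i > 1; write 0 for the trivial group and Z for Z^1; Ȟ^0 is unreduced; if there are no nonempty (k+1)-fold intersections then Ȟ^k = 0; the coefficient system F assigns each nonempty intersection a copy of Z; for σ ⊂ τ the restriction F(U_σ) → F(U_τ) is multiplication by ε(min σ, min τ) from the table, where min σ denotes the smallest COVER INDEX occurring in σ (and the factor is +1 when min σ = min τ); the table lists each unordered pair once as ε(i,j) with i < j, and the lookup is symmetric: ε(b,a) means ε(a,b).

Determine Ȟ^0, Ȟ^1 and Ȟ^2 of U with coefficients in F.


Ȟ^0 = Z; Ȟ^1 = Z^2; Ȟ^2 = 0

nerve simplices:
  U12={p} U14={u} U15={t} U16={q,v} U23={x} U34={s} U56={y}
C dims 6,7; δ0: rk 5, SNF 1^5
degree 0: 6−5−0 = 1 → Ȟ^0 ≅ Z
degree 1: 7−0−5 = 2 → Ȟ^1 ≅ Z^2
degree 2: 0−0−0 = 0 → Ȟ^2 ≅ 0


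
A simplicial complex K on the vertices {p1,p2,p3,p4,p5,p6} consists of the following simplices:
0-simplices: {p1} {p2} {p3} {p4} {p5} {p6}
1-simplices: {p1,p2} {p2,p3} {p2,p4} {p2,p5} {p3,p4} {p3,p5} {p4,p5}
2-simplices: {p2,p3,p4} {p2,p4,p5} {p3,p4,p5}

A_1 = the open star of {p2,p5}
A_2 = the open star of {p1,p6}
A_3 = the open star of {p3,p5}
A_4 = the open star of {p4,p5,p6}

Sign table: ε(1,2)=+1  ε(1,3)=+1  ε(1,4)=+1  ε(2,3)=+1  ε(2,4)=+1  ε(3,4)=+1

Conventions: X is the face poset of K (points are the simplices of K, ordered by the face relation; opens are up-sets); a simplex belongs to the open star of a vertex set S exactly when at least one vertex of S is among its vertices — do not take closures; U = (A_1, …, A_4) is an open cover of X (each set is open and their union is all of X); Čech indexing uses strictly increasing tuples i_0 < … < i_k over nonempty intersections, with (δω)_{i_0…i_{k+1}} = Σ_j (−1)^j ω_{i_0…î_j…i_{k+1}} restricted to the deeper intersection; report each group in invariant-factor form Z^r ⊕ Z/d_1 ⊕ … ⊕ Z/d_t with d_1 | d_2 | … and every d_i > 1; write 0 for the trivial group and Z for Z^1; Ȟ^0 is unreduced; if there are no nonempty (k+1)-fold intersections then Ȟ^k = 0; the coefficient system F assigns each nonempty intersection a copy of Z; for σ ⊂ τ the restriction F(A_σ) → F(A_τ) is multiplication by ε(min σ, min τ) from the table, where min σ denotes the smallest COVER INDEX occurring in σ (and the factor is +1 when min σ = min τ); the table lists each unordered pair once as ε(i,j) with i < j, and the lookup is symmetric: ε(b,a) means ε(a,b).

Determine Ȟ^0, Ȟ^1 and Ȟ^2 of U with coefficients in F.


Ȟ^0 ≅ Z,  Ȟ^1 ≅ Z,  Ȟ^2 ≅ 0

cover nerve:
  A1={{p2},{p5},{p1,p2},{p2,p3},{p2,p4},{p2,p5},{p3,p5},{p4,p5},{p2,p3,p4},{p2,p4,p5},{p3,p4,p5}} A2={{p1},{p6},{p1,p2}} A3={{p3},{p5},{p2,p3},{p2,p5},{p3,p4},{p3,p5},{p4,p5},{p2,p3,p4},{p2,p4,p5},{p3,p4,p5}} A4={{p4},{p5},{p6},{p2,p4},{p2,p5},{p3,p4},{p3,p5},{p4,p5},{p2,p3,p4},{p2,p4,p5},{p3,p4,p5}}
  A12={{p1,p2}} A13={{p5},{p2,p3},{p2,p5},{p3,p5},{p4,p5},{p2,p3,p4},{p2,p4,p5},{p3,p4,p5}} A14={{p5},{p2,p4},{p2,p5},{p3,p5},{p4,p5},{p2,p3,p4},{p2,p4,p5},{p3,p4,p5}} A24={{p6}} A34={{p5},{p2,p5},{p3,p4},{p3,p5},{p4,p5},{p2,p3,p4},{p2,p4,p5},{p3,p4,p5}}
  A134={{p5},{p2,p5},{p3,p5},{p4,p5},{p2,p3,p4},{p2,p4,p5},{p3,p4,p5}}
C dims 4,5,1; δ0: rk 3, SNF 1^3; δ1: rk 1, SNF 1^1
Ȟ^0: (4−3)−0=1 ⇒ Z
Ȟ^1: (5−1)−3=1 ⇒ Z
Ȟ^2: (1−0)−1=0 ⇒ 0


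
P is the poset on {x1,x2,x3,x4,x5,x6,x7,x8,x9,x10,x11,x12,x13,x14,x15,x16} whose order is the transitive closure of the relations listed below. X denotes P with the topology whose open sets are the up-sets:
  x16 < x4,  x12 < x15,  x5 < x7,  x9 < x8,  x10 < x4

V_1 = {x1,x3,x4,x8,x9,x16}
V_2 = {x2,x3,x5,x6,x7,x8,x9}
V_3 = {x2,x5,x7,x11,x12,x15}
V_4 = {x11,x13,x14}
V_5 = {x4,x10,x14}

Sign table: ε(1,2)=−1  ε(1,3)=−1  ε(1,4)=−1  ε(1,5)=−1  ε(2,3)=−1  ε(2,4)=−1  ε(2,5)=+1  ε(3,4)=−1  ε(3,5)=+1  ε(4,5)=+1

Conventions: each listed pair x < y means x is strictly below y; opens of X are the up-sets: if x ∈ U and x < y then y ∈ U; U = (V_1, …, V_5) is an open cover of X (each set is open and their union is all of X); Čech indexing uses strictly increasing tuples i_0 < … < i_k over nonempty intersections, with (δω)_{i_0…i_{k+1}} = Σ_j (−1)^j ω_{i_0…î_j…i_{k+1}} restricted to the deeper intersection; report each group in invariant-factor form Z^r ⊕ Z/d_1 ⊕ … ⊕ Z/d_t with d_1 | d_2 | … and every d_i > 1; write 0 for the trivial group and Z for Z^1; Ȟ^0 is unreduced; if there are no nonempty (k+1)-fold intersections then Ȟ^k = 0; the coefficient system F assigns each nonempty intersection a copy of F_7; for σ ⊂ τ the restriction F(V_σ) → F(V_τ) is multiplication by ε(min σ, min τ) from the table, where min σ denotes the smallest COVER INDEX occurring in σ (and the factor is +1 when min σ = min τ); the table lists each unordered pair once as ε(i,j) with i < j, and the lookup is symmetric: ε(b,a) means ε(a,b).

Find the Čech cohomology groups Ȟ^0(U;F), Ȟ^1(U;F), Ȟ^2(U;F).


Ȟ^0(U;F) ≅ Z/7, Ȟ^1(U;F) ≅ Z/7 and Ȟ^2(U;F) ≅ 0

intersection data:
  V12={x3,x8,x9} V15={x4} V23={x2,x5,x7} V34={x11} V45={x14}
C dims 5,5; δ0: rk_F7 4
Ȟ^0 = (5 − 4) − 0 = 1, so Ȟ^0 ≅ Z/7
Ȟ^1 = (5 − 0) − 4 = 1, so Ȟ^1 ≅ Z/7
Ȟ^2 = (0 − 0) − 0 = 0, so Ȟ^2 ≅ 0


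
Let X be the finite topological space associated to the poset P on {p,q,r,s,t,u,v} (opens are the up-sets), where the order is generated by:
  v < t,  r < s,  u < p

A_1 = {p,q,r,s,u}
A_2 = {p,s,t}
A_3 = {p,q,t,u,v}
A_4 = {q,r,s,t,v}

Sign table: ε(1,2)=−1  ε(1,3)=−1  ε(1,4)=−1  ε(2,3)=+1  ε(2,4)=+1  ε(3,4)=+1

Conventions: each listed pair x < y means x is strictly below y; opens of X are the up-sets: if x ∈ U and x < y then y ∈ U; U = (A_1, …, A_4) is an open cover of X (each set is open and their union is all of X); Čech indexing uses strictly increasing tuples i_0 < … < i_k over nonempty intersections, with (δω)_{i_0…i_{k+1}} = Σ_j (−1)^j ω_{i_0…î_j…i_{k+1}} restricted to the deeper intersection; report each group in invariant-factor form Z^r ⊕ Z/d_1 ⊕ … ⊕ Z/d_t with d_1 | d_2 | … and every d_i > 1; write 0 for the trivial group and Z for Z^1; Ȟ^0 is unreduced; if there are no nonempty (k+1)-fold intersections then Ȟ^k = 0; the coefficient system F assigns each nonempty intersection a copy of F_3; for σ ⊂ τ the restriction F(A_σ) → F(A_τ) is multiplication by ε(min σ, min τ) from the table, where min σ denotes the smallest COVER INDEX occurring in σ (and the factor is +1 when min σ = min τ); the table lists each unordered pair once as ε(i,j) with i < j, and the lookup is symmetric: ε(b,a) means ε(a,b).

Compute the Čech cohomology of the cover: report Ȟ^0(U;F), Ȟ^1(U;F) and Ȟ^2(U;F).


Ȟ^0 ≅ Z/3,  Ȟ^1 ≅ 0,  Ȟ^2 ≅ Z/3

nonempty overlaps:
  A12={p,s} A13={p,q,u} A14={q,r,s} A23={p,t} A24={s,t} A34={q,t,v}
  A123={p} A124={s} A134={q} A234={t}
C dims 4,6,4; δ0: rk_F3 3; δ1: rk_F3 3
degree 0: 4−3−0 = 1 → Ȟ^0 ≅ Z/3
degree 1: 6−3−3 = 0 → Ȟ^1 ≅ 0
degree 2: 4−0−3 = 1 → Ȟ^2 ≅ Z/3


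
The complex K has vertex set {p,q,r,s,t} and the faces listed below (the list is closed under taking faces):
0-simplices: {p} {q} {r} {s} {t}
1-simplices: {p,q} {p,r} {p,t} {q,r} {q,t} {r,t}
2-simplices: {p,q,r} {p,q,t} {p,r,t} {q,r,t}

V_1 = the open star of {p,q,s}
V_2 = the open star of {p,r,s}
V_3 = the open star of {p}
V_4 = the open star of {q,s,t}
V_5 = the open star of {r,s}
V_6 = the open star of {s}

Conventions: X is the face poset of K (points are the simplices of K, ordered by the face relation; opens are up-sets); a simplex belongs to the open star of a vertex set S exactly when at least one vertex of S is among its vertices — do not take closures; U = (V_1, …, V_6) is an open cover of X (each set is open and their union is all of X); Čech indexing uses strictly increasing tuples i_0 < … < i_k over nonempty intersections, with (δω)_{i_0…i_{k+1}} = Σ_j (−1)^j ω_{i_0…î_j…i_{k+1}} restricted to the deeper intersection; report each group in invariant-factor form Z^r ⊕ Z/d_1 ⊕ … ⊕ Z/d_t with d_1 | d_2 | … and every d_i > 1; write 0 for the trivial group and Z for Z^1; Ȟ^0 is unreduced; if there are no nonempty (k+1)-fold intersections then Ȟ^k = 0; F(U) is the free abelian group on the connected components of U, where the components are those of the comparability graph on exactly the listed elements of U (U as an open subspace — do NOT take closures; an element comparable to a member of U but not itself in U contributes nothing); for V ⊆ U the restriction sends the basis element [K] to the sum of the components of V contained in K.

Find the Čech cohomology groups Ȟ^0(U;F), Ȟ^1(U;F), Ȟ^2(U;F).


Ȟ^0 = Z^2, Ȟ^1 = 0, Ȟ^2 = 0

nonempty overlaps:
  V1={{p},{q},{s},{p,q},{p,r},{p,t},{q,r},{q,t},{p,q,r},{p,q,t},{p,r,t},{q,r,t}} V2={{p},{r},{s},{p,q},{p,r},{p,t},{q,r},{r,t},{p,q,r},{p,q,t},{p,r,t},{q,r,t}} V3={{p},{p,q},{p,r},{p,t},{p,q,r},{p,q,t},{p,r,t}} V4={{q},{s},{t},{p,q},{p,t},{q,r},{q,t},{r,t},{p,q,r},{p,q,t},{p,r,t},{q,r,t}} V5={{r},{s},{p,r},{q,r},{r,t},{p,q,r},{p,r,t},{q,r,t}} V6={{s}}
  V12={{p},{s},{p,q},{p,r},{p,t},{q,r},{p,q,r},{p,q,t},{p,r,t},{q,r,t}} V13={{p},{p,q},{p,r},{p,t},{p,q,r},{p,q,t},{p,r,t}} V14={{q},{s},{p,q},{p,t},{q,r},{q,t},{p,q,r},{p,q,t},{p,r,t},{q,r,t}} V15={{s},{p,r},{q,r},{p,q,r},{p,r,t},{q,r,t}} V16={{s}} V23={{p},{p,q},{p,r},{p,t},{p,q,r},{p,q,t},{p,r,t}} V24={{s},{p,q},{p,t},{q,r},{r,t},{p,q,r},{p,q,t},{p,r,t},{q,r,t}} V25={{r},{s},{p,r},{q,r},{r,t},{p,q,r},{p,r,t},{q,r,t}} V26={{s}} V34={{p,q},{p,t},{p,q,r},{p,q,t},{p,r,t}} V35={{p,r},{p,q,r},{p,r,t}} V45={{s},{q,r},{r,t},{p,q,r},{p,r,t},{q,r,t}} V46={{s}} V56={{s}}
  V123={{p},{p,q},{p,r},{p,t},{p,q,r},{p,q,t},{p,r,t}} V124={{s},{p,q},{p,t},{q,r},{p,q,r},{p,q,t},{p,r,t},{q,r,t}} V125={{s},{p,r},{q,r},{p,q,r},{p,r,t},{q,r,t}} V126={{s}} V134={{p,q},{p,t},{p,q,r},{p,q,t},{p,r,t}} V135={{p,r},{p,q,r},{p,r,t}} V145={{s},{q,r},{p,q,r},{p,r,t},{q,r,t}} V146={{s}} V156={{s}} V234={{p,q},{p,t},{p,q,r},{p,q,t},{p,r,t}} V235={{p,r},{p,q,r},{p,r,t}} V245={{s},{q,r},{r,t},{p,q,r},{p,r,t},{q,r,t}} V246={{s}} V256={{s}} V345={{p,q,r},{p,r,t}} V456={{s}}
  V1234={{p,q},{p,t},{p,q,r},{p,q,t},{p,r,t}} V1235={{p,r},{p,q,r},{p,r,t}} V1245={{s},{q,r},{p,q,r},{p,r,t},{q,r,t}} V1246={{s}} V1256={{s}} V1345={{p,q,r},{p,r,t}} V1456={{s}} V2345={{p,q,r},{p,r,t}} V2456={{s}}
  V12345={{p,q,r},{p,r,t}} V12456={{s}}
components per intersection:
  V1: {{p},{q},{p,q},{p,r},{p,t},{q,r},{q,t},{p,q,r},{p,q,t},{p,r,t},{q,r,t}} {{s}}
  V2: {{p},{r},{p,q},{p,r},{p,t},{q,r},{r,t},{p,q,r},{p,q,t},{p,r,t},{q,r,t}} {{s}}
  V3: {{p},{p,q},{p,r},{p,t},{p,q,r},{p,q,t},{p,r,t}}
  V4: {{q},{t},{p,q},{p,t},{q,r},{q,t},{r,t},{p,q,r},{p,q,t},{p,r,t},{q,r,t}} {{s}}
  V5: {{r},{p,r},{q,r},{r,t},{p,q,r},{p,r,t},{q,r,t}} {{s}}
  V6: {{s}}
  V12: {{p},{p,q},{p,r},{p,t},{q,r},{p,q,r},{p,q,t},{p,r,t},{q,r,t}} {{s}}
  V13: {{p},{p,q},{p,r},{p,t},{p,q,r},{p,q,t},{p,r,t}}
  V14: {{q},{p,q},{p,t},{q,r},{q,t},{p,q,r},{p,q,t},{p,r,t},{q,r,t}} {{s}}
  V15: {{s}} {{p,r},{q,r},{p,q,r},{p,r,t},{q,r,t}}
  V16: {{s}}
  V23: {{p},{p,q},{p,r},{p,t},{p,q,r},{p,q,t},{p,r,t}}
  V24: {{s}} {{p,q},{p,t},{q,r},{r,t},{p,q,r},{p,q,t},{p,r,t},{q,r,t}}
  V25: {{r},{p,r},{q,r},{r,t},{p,q,r},{p,r,t},{q,r,t}} {{s}}
  V26: {{s}}
  V34: {{p,q},{p,t},{p,q,r},{p,q,t},{p,r,t}}
  V35: {{p,r},{p,q,r},{p,r,t}}
  V45: {{s}} {{q,r},{r,t},{p,q,r},{p,r,t},{q,r,t}}
  V46: {{s}}
  V56: {{s}}
  V123: {{p},{p,q},{p,r},{p,t},{p,q,r},{p,q,t},{p,r,t}}
  V124: {{s}} {{p,q},{p,t},{q,r},{p,q,r},{p,q,t},{p,r,t},{q,r,t}}
  V125: {{s}} {{p,r},{q,r},{p,q,r},{p,r,t},{q,r,t}}
  V126: {{s}}
  V134: {{p,q},{p,t},{p,q,r},{p,q,t},{p,r,t}}
  V135: {{p,r},{p,q,r},{p,r,t}}
  V145: {{s}} {{q,r},{p,q,r},{q,r,t}} {{p,r,t}}
  V146: {{s}}
  V156: {{s}}
  V234: {{p,q},{p,t},{p,q,r},{p,q,t},{p,r,t}}
  V235: {{p,r},{p,q,r},{p,r,t}}
  V245: {{s}} {{q,r},{r,t},{p,q,r},{p,r,t},{q,r,t}}
  V246: {{s}}
  V256: {{s}}
  V345: {{p,q,r}} {{p,r,t}}
  V456: {{s}}
  V1234: {{p,q},{p,t},{p,q,r},{p,q,t},{p,r,t}}
  V1235: {{p,r},{p,q,r},{p,r,t}}
  V1245: {{s}} {{q,r},{p,q,r},{q,r,t}} {{p,r,t}}
  V1246: {{s}}
  V1256: {{s}}
  V1345: {{p,q,r}} {{p,r,t}}
  V1456: {{s}}
  V2345: {{p,q,r}} {{p,r,t}}
  V2456: {{s}}
  V12345: {{p,q,r}} {{p,r,t}}
  V12456: {{s}}
C dims 10,20,22,13; δ0: rk 8, SNF 1^8; δ1: rk 12, SNF 1^12; δ2: rk 10, SNF 1^10
degree 0: 10−8−0 = 2 → Ȟ^0 ≅ Z^2
degree 1: 20−12−8 = 0 → Ȟ^1 ≅ 0
degree 2: 22−10−12 = 0 → Ȟ^2 ≅ 0


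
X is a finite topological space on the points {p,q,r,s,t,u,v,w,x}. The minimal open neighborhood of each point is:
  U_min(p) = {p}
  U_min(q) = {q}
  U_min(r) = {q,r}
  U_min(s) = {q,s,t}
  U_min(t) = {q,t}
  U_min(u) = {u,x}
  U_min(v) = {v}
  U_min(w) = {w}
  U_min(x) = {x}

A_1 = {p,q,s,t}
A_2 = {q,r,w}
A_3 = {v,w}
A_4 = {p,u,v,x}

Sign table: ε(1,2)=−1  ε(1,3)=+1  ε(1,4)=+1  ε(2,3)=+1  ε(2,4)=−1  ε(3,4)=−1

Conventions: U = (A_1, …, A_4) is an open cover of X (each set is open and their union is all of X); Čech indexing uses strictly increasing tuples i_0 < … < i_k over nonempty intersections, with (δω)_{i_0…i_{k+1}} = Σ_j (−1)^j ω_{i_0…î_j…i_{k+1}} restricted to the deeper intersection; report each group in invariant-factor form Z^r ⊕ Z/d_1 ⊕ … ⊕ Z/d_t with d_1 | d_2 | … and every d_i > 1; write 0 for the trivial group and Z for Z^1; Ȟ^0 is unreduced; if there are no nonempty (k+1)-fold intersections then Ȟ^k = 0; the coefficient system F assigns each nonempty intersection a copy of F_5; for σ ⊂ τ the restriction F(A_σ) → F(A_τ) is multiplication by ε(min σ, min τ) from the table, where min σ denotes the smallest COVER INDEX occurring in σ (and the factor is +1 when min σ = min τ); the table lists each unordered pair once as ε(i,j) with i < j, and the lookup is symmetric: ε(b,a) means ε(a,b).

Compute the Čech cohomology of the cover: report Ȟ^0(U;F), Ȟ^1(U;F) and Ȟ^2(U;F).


nonempty overlaps:
  A12={q} A14={p} A23={w} A34={v}
C dims 4,4; δ0: rk_F5 3
degree 0: 4−3−0 = 1 → Ȟ^0 ≅ Z/5
degree 1: 4−0−3 = 1 → Ȟ^1 ≅ Z/5
degree 2: 0−0−0 = 0 → Ȟ^2 ≅ 0

Ȟ^0(U;F) ≅ Z/5, Ȟ^1(U;F) ≅ Z/5 and Ȟ^2(U;F) ≅ 0


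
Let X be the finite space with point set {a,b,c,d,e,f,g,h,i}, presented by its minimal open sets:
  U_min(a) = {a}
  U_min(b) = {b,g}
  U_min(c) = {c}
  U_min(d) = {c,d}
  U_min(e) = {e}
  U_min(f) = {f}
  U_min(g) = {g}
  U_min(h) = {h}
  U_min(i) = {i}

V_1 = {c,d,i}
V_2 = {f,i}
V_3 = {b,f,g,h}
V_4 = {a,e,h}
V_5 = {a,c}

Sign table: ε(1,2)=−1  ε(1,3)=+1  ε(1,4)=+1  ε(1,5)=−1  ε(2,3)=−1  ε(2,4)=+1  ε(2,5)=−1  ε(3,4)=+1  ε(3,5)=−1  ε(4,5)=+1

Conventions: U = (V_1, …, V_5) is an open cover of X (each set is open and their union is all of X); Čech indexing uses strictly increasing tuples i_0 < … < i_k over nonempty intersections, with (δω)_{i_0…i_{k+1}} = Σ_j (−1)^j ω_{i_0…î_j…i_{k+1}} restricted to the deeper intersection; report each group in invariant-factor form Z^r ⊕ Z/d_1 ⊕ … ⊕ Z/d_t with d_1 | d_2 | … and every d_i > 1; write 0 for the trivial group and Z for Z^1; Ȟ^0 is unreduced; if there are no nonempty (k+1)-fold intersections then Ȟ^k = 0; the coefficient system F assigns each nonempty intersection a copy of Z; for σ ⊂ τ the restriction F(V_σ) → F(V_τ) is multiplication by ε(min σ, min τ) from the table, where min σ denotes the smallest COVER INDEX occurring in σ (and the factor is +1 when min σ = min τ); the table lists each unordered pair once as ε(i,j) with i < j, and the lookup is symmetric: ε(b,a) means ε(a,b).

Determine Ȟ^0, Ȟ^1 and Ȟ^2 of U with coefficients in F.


nerve of the cover:
  V12={i} V15={c} V23={f} V34={h} V45={a}
C dims 5,5; δ0: rk 5, SNF 1^4·2
Ȟ^0 = (5 − 5) − 0 = 0, so Ȟ^0 ≅ 0
Ȟ^1 = (5 − 0) − 5 = 0 plus torsion [2], so Ȟ^1 ≅ Z/2
Ȟ^2 = (0 − 0) − 0 = 0, so Ȟ^2 ≅ 0

Ȟ^0 = 0,  Ȟ^1 = Z/2,  Ȟ^2 = 0


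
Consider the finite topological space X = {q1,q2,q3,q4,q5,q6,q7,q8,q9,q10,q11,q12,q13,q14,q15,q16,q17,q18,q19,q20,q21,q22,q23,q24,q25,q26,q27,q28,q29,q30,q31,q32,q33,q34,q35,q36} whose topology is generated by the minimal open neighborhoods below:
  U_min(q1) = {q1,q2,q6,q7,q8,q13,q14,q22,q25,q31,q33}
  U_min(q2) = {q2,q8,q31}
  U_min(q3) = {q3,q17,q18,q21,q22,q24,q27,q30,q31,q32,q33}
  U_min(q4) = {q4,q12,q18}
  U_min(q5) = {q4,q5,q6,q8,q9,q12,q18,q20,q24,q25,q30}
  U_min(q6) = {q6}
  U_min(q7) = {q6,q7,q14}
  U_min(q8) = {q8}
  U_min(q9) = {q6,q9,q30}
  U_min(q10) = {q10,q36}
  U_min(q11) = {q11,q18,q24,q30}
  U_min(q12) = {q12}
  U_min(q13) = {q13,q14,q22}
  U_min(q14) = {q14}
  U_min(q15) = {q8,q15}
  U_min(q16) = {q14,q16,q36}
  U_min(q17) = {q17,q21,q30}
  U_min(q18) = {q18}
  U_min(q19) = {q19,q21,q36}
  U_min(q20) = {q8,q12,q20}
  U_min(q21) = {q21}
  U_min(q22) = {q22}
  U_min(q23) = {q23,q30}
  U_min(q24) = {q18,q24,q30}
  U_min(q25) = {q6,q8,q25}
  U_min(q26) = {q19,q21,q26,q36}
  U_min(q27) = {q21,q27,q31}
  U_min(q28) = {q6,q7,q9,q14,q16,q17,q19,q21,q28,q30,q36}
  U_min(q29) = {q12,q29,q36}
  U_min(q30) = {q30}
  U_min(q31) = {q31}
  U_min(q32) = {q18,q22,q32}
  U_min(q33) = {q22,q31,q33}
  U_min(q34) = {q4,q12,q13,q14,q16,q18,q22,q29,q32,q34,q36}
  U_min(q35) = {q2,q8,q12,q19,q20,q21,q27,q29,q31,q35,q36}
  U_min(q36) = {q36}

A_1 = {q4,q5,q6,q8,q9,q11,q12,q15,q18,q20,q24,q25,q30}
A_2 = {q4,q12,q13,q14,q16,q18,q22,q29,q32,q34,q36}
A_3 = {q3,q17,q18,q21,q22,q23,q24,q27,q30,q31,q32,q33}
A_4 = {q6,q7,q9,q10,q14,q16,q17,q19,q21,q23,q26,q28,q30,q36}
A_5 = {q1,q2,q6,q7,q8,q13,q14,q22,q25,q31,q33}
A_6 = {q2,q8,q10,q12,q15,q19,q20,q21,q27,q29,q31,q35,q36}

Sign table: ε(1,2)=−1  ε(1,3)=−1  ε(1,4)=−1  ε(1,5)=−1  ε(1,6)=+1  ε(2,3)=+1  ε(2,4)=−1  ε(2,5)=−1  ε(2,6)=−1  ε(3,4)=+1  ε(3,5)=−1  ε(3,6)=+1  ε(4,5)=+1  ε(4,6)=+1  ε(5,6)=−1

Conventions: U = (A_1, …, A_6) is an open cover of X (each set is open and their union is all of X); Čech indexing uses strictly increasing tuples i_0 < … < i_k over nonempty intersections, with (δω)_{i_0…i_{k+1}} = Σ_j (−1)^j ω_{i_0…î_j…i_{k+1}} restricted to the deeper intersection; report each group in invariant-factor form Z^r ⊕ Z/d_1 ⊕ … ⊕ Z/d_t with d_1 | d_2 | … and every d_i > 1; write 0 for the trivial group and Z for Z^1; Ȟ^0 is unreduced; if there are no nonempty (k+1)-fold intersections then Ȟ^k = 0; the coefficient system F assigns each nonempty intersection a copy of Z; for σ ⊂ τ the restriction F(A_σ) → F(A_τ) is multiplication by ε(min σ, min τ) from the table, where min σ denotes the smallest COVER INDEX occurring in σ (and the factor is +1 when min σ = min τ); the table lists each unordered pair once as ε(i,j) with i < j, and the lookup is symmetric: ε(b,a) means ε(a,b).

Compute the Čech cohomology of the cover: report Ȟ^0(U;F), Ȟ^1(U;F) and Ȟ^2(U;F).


Ȟ^0(U;F) ≅ 0, Ȟ^1(U;F) ≅ Z/2, Ȟ^2(U;F) ≅ Z

nerve of the cover:
  A12={q4,q12,q18} A13={q18,q24,q30} A14={q6,q9,q30} A15={q6,q8,q25} A16={q8,q12,q15,q20} A23={q18,q22,q32} A24={q14,q16,q36} A25={q13,q14,q22} A26={q12,q29,q36} A34={q17,q21,q23,q30} A35={q22,q31,q33} A36={q21,q27,q31} A45={q6,q7,q14} A46={q10,q19,q21,q36} A56={q2,q8,q31}
  A123={q18} A126={q12} A134={q30} A145={q6} A156={q8} A235={q22} A245={q14} A246={q36} A346={q21} A356={q31}
C dims 6,15,10; δ0: rk 6, SNF 1^5·2; δ1: rk 9, SNF 1^9
Ȟ^0 = (6 − 6) − 0 = 0, so Ȟ^0 ≅ 0
Ȟ^1 = (15 − 9) − 6 = 0 plus torsion [2], so Ȟ^1 ≅ Z/2
Ȟ^2 = (10 − 0) − 9 = 1, so Ȟ^2 ≅ Z


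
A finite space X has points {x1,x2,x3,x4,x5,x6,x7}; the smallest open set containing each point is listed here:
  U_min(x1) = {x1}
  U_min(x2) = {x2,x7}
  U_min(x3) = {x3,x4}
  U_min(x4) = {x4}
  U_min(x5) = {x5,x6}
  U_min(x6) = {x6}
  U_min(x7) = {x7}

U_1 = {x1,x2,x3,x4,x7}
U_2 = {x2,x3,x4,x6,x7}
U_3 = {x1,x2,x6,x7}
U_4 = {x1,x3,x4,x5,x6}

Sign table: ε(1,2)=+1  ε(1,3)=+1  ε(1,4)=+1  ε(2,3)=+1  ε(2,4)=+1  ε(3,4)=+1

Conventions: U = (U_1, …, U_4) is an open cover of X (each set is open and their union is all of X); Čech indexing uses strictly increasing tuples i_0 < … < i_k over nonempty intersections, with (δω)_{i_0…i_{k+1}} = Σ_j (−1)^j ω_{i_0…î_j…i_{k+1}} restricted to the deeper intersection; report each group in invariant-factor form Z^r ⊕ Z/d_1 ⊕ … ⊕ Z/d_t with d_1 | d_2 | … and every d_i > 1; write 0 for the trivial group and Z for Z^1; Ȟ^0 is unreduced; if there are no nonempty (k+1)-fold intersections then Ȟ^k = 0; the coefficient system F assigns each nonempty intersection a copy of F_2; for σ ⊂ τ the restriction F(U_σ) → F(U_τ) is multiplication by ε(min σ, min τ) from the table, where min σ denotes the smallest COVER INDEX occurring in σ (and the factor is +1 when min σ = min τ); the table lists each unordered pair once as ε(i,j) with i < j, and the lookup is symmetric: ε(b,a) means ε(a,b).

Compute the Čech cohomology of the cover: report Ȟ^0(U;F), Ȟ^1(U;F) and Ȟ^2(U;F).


nonempty overlaps:
  U12={x2,x3,x4,x7} U13={x1,x2,x7} U14={x1,x3,x4} U23={x2,x6,x7} U24={x3,x4,x6} U34={x1,x6}
  U123={x2,x7} U124={x3,x4} U134={x1} U234={x6}
C dims 4,6,4; δ0: rk_F2 3; δ1: rk_F2 3
degree 0: 4−3−0 = 1 → Ȟ^0 ≅ Z/2
degree 1: 6−3−3 = 0 → Ȟ^1 ≅ 0
degree 2: 4−0−3 = 1 → Ȟ^2 ≅ Z/2

Ȟ^0 = Z/2, Ȟ^1 = 0, Ȟ^2 = Z/2


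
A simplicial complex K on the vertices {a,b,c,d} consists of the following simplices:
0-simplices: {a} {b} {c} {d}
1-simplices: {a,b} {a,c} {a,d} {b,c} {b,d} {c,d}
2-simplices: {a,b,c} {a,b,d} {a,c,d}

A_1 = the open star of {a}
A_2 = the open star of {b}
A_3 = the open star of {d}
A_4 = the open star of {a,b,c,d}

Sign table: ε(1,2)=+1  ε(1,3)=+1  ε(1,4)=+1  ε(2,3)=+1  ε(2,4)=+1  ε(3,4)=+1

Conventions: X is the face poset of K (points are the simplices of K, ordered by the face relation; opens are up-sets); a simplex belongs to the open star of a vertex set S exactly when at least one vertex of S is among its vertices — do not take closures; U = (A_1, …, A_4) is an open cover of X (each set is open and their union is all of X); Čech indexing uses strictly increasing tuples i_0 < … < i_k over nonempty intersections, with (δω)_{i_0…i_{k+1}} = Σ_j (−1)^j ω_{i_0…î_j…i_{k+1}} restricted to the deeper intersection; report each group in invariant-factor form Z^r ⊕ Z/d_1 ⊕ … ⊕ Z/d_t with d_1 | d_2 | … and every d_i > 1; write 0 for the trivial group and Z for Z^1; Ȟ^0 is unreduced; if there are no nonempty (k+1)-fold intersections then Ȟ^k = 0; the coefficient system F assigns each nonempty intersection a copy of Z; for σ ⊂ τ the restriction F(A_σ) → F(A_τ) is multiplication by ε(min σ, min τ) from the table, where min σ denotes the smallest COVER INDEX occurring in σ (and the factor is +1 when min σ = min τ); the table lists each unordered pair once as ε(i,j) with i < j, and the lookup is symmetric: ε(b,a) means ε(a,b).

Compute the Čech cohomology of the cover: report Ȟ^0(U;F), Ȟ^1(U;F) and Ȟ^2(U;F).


nerve simplices:
  A1={{a},{a,b},{a,c},{a,d},{a,b,c},{a,b,d},{a,c,d}} A2={{b},{a,b},{b,c},{b,d},{a,b,c},{a,b,d}} A3={{d},{a,d},{b,d},{c,d},{a,b,d},{a,c,d}} A4={{a},{b},{c},{d},{a,b},{a,c},{a,d},{b,c},{b,d},{c,d},{a,b,c},{a,b,d},{a,c,d}}
  A12={{a,b},{a,b,c},{a,b,d}} A13={{a,d},{a,b,d},{a,c,d}} A14={{a},{a,b},{a,c},{a,d},{a,b,c},{a,b,d},{a,c,d}} A23={{b,d},{a,b,d}} A24={{b},{a,b},{b,c},{b,d},{a,b,c},{a,b,d}} A34={{d},{a,d},{b,d},{c,d},{a,b,d},{a,c,d}}
  A123={{a,b,d}} A124={{a,b},{a,b,c},{a,b,d}} A134={{a,d},{a,b,d},{a,c,d}} A234={{b,d},{a,b,d}}
  A1234={{a,b,d}}
C dims 4,6,4,1; δ0: rk 3, SNF 1^3; δ1: rk 3, SNF 1^3; δ2: rk 1, SNF 1^1
degree 0: 4−3−0 = 1 → Ȟ^0 ≅ Z
degree 1: 6−3−3 = 0 → Ȟ^1 ≅ 0
degree 2: 4−1−3 = 0 → Ȟ^2 ≅ 0

Ȟ^0 = Z, Ȟ^1 = 0, Ȟ^2 = 0


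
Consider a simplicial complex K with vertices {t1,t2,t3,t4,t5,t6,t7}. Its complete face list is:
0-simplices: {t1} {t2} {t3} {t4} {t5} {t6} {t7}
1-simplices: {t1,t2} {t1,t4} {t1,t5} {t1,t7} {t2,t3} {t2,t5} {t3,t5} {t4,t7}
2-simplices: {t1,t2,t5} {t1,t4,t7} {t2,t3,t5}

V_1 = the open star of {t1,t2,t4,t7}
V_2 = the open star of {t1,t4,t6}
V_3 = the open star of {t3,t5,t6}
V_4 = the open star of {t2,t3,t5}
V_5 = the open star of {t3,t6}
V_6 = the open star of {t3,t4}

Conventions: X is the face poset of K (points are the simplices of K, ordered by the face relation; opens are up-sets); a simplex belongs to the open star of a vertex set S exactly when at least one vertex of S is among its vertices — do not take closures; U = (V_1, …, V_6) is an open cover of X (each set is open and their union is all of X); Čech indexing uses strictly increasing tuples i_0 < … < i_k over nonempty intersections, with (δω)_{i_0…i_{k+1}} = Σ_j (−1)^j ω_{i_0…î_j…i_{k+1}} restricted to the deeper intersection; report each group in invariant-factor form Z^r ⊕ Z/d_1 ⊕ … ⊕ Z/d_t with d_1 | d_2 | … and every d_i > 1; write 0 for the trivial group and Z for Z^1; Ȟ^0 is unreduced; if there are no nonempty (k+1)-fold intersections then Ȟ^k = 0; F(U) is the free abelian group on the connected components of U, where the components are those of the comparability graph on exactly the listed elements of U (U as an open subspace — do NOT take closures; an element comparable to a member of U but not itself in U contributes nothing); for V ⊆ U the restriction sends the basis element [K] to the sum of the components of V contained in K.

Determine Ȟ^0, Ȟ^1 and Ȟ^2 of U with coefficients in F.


nerve of the cover:
  V1={{t1},{t2},{t4},{t7},{t1,t2},{t1,t4},{t1,t5},{t1,t7},{t2,t3},{t2,t5},{t4,t7},{t1,t2,t5},{t1,t4,t7},{t2,t3,t5}} V2={{t1},{t4},{t6},{t1,t2},{t1,t4},{t1,t5},{t1,t7},{t4,t7},{t1,t2,t5},{t1,t4,t7}} V3={{t3},{t5},{t6},{t1,t5},{t2,t3},{t2,t5},{t3,t5},{t1,t2,t5},{t2,t3,t5}} V4={{t2},{t3},{t5},{t1,t2},{t1,t5},{t2,t3},{t2,t5},{t3,t5},{t1,t2,t5},{t2,t3,t5}} V5={{t3},{t6},{t2,t3},{t3,t5},{t2,t3,t5}} V6={{t3},{t4},{t1,t4},{t2,t3},{t3,t5},{t4,t7},{t1,t4,t7},{t2,t3,t5}}
  V12={{t1},{t4},{t1,t2},{t1,t4},{t1,t5},{t1,t7},{t4,t7},{t1,t2,t5},{t1,t4,t7}} V13={{t1,t5},{t2,t3},{t2,t5},{t1,t2,t5},{t2,t3,t5}} V14={{t2},{t1,t2},{t1,t5},{t2,t3},{t2,t5},{t1,t2,t5},{t2,t3,t5}} V15={{t2,t3},{t2,t3,t5}} V16={{t4},{t1,t4},{t2,t3},{t4,t7},{t1,t4,t7},{t2,t3,t5}} V23={{t6},{t1,t5},{t1,t2,t5}} V24={{t1,t2},{t1,t5},{t1,t2,t5}} V25={{t6}} V26={{t4},{t1,t4},{t4,t7},{t1,t4,t7}} V34={{t3},{t5},{t1,t5},{t2,t3},{t2,t5},{t3,t5},{t1,t2,t5},{t2,t3,t5}} V35={{t3},{t6},{t2,t3},{t3,t5},{t2,t3,t5}} V36={{t3},{t2,t3},{t3,t5},{t2,t3,t5}} V45={{t3},{t2,t3},{t3,t5},{t2,t3,t5}} V46={{t3},{t2,t3},{t3,t5},{t2,t3,t5}} V56={{t3},{t2,t3},{t3,t5},{t2,t3,t5}}
  V123={{t1,t5},{t1,t2,t5}} V124={{t1,t2},{t1,t5},{t1,t2,t5}} V126={{t4},{t1,t4},{t4,t7},{t1,t4,t7}} V134={{t1,t5},{t2,t3},{t2,t5},{t1,t2,t5},{t2,t3,t5}} V135={{t2,t3},{t2,t3,t5}} V136={{t2,t3},{t2,t3,t5}} V145={{t2,t3},{t2,t3,t5}} V146={{t2,t3},{t2,t3,t5}} V156={{t2,t3},{t2,t3,t5}} V234={{t1,t5},{t1,t2,t5}} V235={{t6}} V345={{t3},{t2,t3},{t3,t5},{t2,t3,t5}} V346={{t3},{t2,t3},{t3,t5},{t2,t3,t5}} V356={{t3},{t2,t3},{t3,t5},{t2,t3,t5}} V456={{t3},{t2,t3},{t3,t5},{t2,t3,t5}}
  V1234={{t1,t5},{t1,t2,t5}} V1345={{t2,t3},{t2,t3,t5}} V1346={{t2,t3},{t2,t3,t5}} V1356={{t2,t3},{t2,t3,t5}} V1456={{t2,t3},{t2,t3,t5}} V3456={{t3},{t2,t3},{t3,t5},{t2,t3,t5}}
  V13456={{t2,t3},{t2,t3,t5}}
components per intersection:
  V1: {{t1},{t2},{t4},{t7},{t1,t2},{t1,t4},{t1,t5},{t1,t7},{t2,t3},{t2,t5},{t4,t7},{t1,t2,t5},{t1,t4,t7},{t2,t3,t5}}
  V2: {{t1},{t4},{t1,t2},{t1,t4},{t1,t5},{t1,t7},{t4,t7},{t1,t2,t5},{t1,t4,t7}} {{t6}}
  V3: {{t3},{t5},{t1,t5},{t2,t3},{t2,t5},{t3,t5},{t1,t2,t5},{t2,t3,t5}} {{t6}}
  V4: {{t2},{t3},{t5},{t1,t2},{t1,t5},{t2,t3},{t2,t5},{t3,t5},{t1,t2,t5},{t2,t3,t5}}
  V5: {{t3},{t2,t3},{t3,t5},{t2,t3,t5}} {{t6}}
  V6: {{t3},{t2,t3},{t3,t5},{t2,t3,t5}} {{t4},{t1,t4},{t4,t7},{t1,t4,t7}}
  V12: {{t1},{t4},{t1,t2},{t1,t4},{t1,t5},{t1,t7},{t4,t7},{t1,t2,t5},{t1,t4,t7}}
  V13: {{t1,t5},{t2,t3},{t2,t5},{t1,t2,t5},{t2,t3,t5}}
  V14: {{t2},{t1,t2},{t1,t5},{t2,t3},{t2,t5},{t1,t2,t5},{t2,t3,t5}}
  V15: {{t2,t3},{t2,t3,t5}}
  V16: {{t4},{t1,t4},{t4,t7},{t1,t4,t7}} {{t2,t3},{t2,t3,t5}}
  V23: {{t6}} {{t1,t5},{t1,t2,t5}}
  V24: {{t1,t2},{t1,t5},{t1,t2,t5}}
  V25: {{t6}}
  V26: {{t4},{t1,t4},{t4,t7},{t1,t4,t7}}
  V34: {{t3},{t5},{t1,t5},{t2,t3},{t2,t5},{t3,t5},{t1,t2,t5},{t2,t3,t5}}
  V35: {{t3},{t2,t3},{t3,t5},{t2,t3,t5}} {{t6}}
  V36: {{t3},{t2,t3},{t3,t5},{t2,t3,t5}}
  V45: {{t3},{t2,t3},{t3,t5},{t2,t3,t5}}
  V46: {{t3},{t2,t3},{t3,t5},{t2,t3,t5}}
  V56: {{t3},{t2,t3},{t3,t5},{t2,t3,t5}}
  V123: {{t1,t5},{t1,t2,t5}}
  V124: {{t1,t2},{t1,t5},{t1,t2,t5}}
  V126: {{t4},{t1,t4},{t4,t7},{t1,t4,t7}}
  V134: {{t1,t5},{t2,t3},{t2,t5},{t1,t2,t5},{t2,t3,t5}}
  V135: {{t2,t3},{t2,t3,t5}}
  V136: {{t2,t3},{t2,t3,t5}}
  V145: {{t2,t3},{t2,t3,t5}}
  V146: {{t2,t3},{t2,t3,t5}}
  V156: {{t2,t3},{t2,t3,t5}}
  V234: {{t1,t5},{t1,t2,t5}}
  V235: {{t6}}
  V345: {{t3},{t2,t3},{t3,t5},{t2,t3,t5}}
  V346: {{t3},{t2,t3},{t3,t5},{t2,t3,t5}}
  V356: {{t3},{t2,t3},{t3,t5},{t2,t3,t5}}
  V456: {{t3},{t2,t3},{t3,t5},{t2,t3,t5}}
  V1234: {{t1,t5},{t1,t2,t5}}
  V1345: {{t2,t3},{t2,t3,t5}}
  V1346: {{t2,t3},{t2,t3,t5}}
  V1356: {{t2,t3},{t2,t3,t5}}
  V1456: {{t2,t3},{t2,t3,t5}}
  V3456: {{t3},{t2,t3},{t3,t5},{t2,t3,t5}}
  V13456: {{t2,t3},{t2,t3,t5}}
C dims 10,18,15,6; δ0: rk 8, SNF 1^8; δ1: rk 10, SNF 1^10; δ2: rk 5, SNF 1^5
Ȟ^0 = (10 − 8) − 0 = 2, so Ȟ^0 ≅ Z^2
Ȟ^1 = (18 − 10) − 8 = 0, so Ȟ^1 ≅ 0
Ȟ^2 = (15 − 5) − 10 = 0, so Ȟ^2 ≅ 0

Ȟ^0(U;F) ≅ Z^2, Ȟ^1(U;F) ≅ 0, Ȟ^2(U;F) ≅ 0


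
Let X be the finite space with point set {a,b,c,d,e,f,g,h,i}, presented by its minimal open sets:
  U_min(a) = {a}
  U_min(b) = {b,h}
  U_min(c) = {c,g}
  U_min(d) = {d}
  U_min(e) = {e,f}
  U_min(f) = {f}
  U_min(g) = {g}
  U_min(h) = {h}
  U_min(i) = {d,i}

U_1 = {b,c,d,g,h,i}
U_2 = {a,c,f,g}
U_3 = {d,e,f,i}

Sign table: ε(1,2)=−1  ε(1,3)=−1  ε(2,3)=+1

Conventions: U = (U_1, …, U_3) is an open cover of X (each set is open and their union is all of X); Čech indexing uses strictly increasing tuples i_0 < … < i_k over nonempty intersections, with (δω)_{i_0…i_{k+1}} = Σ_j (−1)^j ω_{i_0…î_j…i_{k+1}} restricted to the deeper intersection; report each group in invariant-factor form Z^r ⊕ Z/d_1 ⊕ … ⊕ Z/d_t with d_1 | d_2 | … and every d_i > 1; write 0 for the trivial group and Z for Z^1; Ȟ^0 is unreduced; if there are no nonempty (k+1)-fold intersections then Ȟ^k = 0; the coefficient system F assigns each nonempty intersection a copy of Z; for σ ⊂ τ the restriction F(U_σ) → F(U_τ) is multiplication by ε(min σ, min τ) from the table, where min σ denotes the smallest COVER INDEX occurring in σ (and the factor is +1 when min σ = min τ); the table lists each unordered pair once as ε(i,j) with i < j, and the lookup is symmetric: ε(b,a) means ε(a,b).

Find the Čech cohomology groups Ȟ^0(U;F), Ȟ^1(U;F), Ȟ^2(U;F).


Ȟ^0 = Z, Ȟ^1 = Z, Ȟ^2 = 0

intersection data:
  U12={c,g} U13={d,i} U23={f}
C dims 3,3; δ0: rk 2, SNF 1^2
Ȟ^0 = (3 − 2) − 0 = 1, so Ȟ^0 ≅ Z
Ȟ^1 = (3 − 0) − 2 = 1, so Ȟ^1 ≅ Z
Ȟ^2 = (0 − 0) − 0 = 0, so Ȟ^2 ≅ 0
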